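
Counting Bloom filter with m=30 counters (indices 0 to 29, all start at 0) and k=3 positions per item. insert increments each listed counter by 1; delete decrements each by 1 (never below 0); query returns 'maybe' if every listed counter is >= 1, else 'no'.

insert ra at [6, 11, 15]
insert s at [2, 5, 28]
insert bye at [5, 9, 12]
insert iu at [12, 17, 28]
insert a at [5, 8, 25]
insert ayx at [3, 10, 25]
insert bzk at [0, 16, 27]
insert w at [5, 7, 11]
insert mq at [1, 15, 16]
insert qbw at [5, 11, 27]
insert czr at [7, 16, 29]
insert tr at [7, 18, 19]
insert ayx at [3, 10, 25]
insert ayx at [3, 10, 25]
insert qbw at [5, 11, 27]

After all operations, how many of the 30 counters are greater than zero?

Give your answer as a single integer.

Step 1: insert ra at [6, 11, 15] -> counters=[0,0,0,0,0,0,1,0,0,0,0,1,0,0,0,1,0,0,0,0,0,0,0,0,0,0,0,0,0,0]
Step 2: insert s at [2, 5, 28] -> counters=[0,0,1,0,0,1,1,0,0,0,0,1,0,0,0,1,0,0,0,0,0,0,0,0,0,0,0,0,1,0]
Step 3: insert bye at [5, 9, 12] -> counters=[0,0,1,0,0,2,1,0,0,1,0,1,1,0,0,1,0,0,0,0,0,0,0,0,0,0,0,0,1,0]
Step 4: insert iu at [12, 17, 28] -> counters=[0,0,1,0,0,2,1,0,0,1,0,1,2,0,0,1,0,1,0,0,0,0,0,0,0,0,0,0,2,0]
Step 5: insert a at [5, 8, 25] -> counters=[0,0,1,0,0,3,1,0,1,1,0,1,2,0,0,1,0,1,0,0,0,0,0,0,0,1,0,0,2,0]
Step 6: insert ayx at [3, 10, 25] -> counters=[0,0,1,1,0,3,1,0,1,1,1,1,2,0,0,1,0,1,0,0,0,0,0,0,0,2,0,0,2,0]
Step 7: insert bzk at [0, 16, 27] -> counters=[1,0,1,1,0,3,1,0,1,1,1,1,2,0,0,1,1,1,0,0,0,0,0,0,0,2,0,1,2,0]
Step 8: insert w at [5, 7, 11] -> counters=[1,0,1,1,0,4,1,1,1,1,1,2,2,0,0,1,1,1,0,0,0,0,0,0,0,2,0,1,2,0]
Step 9: insert mq at [1, 15, 16] -> counters=[1,1,1,1,0,4,1,1,1,1,1,2,2,0,0,2,2,1,0,0,0,0,0,0,0,2,0,1,2,0]
Step 10: insert qbw at [5, 11, 27] -> counters=[1,1,1,1,0,5,1,1,1,1,1,3,2,0,0,2,2,1,0,0,0,0,0,0,0,2,0,2,2,0]
Step 11: insert czr at [7, 16, 29] -> counters=[1,1,1,1,0,5,1,2,1,1,1,3,2,0,0,2,3,1,0,0,0,0,0,0,0,2,0,2,2,1]
Step 12: insert tr at [7, 18, 19] -> counters=[1,1,1,1,0,5,1,3,1,1,1,3,2,0,0,2,3,1,1,1,0,0,0,0,0,2,0,2,2,1]
Step 13: insert ayx at [3, 10, 25] -> counters=[1,1,1,2,0,5,1,3,1,1,2,3,2,0,0,2,3,1,1,1,0,0,0,0,0,3,0,2,2,1]
Step 14: insert ayx at [3, 10, 25] -> counters=[1,1,1,3,0,5,1,3,1,1,3,3,2,0,0,2,3,1,1,1,0,0,0,0,0,4,0,2,2,1]
Step 15: insert qbw at [5, 11, 27] -> counters=[1,1,1,3,0,6,1,3,1,1,3,4,2,0,0,2,3,1,1,1,0,0,0,0,0,4,0,3,2,1]
Final counters=[1,1,1,3,0,6,1,3,1,1,3,4,2,0,0,2,3,1,1,1,0,0,0,0,0,4,0,3,2,1] -> 21 nonzero

Answer: 21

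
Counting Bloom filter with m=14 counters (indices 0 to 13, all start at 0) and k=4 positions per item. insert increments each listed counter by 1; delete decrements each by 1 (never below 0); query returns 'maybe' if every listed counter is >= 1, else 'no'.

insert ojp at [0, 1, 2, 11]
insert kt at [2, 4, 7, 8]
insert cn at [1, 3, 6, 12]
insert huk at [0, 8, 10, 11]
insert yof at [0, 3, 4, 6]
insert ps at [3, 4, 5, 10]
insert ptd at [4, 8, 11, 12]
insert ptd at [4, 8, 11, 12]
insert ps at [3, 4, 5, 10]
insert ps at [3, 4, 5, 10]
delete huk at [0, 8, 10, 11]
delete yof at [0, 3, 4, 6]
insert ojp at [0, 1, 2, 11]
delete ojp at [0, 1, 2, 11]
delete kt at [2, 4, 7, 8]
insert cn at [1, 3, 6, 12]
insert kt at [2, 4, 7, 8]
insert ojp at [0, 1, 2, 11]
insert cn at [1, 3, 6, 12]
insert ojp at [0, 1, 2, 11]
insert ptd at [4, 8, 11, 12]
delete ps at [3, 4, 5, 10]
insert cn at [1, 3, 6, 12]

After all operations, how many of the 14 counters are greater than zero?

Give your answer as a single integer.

Answer: 12

Derivation:
Step 1: insert ojp at [0, 1, 2, 11] -> counters=[1,1,1,0,0,0,0,0,0,0,0,1,0,0]
Step 2: insert kt at [2, 4, 7, 8] -> counters=[1,1,2,0,1,0,0,1,1,0,0,1,0,0]
Step 3: insert cn at [1, 3, 6, 12] -> counters=[1,2,2,1,1,0,1,1,1,0,0,1,1,0]
Step 4: insert huk at [0, 8, 10, 11] -> counters=[2,2,2,1,1,0,1,1,2,0,1,2,1,0]
Step 5: insert yof at [0, 3, 4, 6] -> counters=[3,2,2,2,2,0,2,1,2,0,1,2,1,0]
Step 6: insert ps at [3, 4, 5, 10] -> counters=[3,2,2,3,3,1,2,1,2,0,2,2,1,0]
Step 7: insert ptd at [4, 8, 11, 12] -> counters=[3,2,2,3,4,1,2,1,3,0,2,3,2,0]
Step 8: insert ptd at [4, 8, 11, 12] -> counters=[3,2,2,3,5,1,2,1,4,0,2,4,3,0]
Step 9: insert ps at [3, 4, 5, 10] -> counters=[3,2,2,4,6,2,2,1,4,0,3,4,3,0]
Step 10: insert ps at [3, 4, 5, 10] -> counters=[3,2,2,5,7,3,2,1,4,0,4,4,3,0]
Step 11: delete huk at [0, 8, 10, 11] -> counters=[2,2,2,5,7,3,2,1,3,0,3,3,3,0]
Step 12: delete yof at [0, 3, 4, 6] -> counters=[1,2,2,4,6,3,1,1,3,0,3,3,3,0]
Step 13: insert ojp at [0, 1, 2, 11] -> counters=[2,3,3,4,6,3,1,1,3,0,3,4,3,0]
Step 14: delete ojp at [0, 1, 2, 11] -> counters=[1,2,2,4,6,3,1,1,3,0,3,3,3,0]
Step 15: delete kt at [2, 4, 7, 8] -> counters=[1,2,1,4,5,3,1,0,2,0,3,3,3,0]
Step 16: insert cn at [1, 3, 6, 12] -> counters=[1,3,1,5,5,3,2,0,2,0,3,3,4,0]
Step 17: insert kt at [2, 4, 7, 8] -> counters=[1,3,2,5,6,3,2,1,3,0,3,3,4,0]
Step 18: insert ojp at [0, 1, 2, 11] -> counters=[2,4,3,5,6,3,2,1,3,0,3,4,4,0]
Step 19: insert cn at [1, 3, 6, 12] -> counters=[2,5,3,6,6,3,3,1,3,0,3,4,5,0]
Step 20: insert ojp at [0, 1, 2, 11] -> counters=[3,6,4,6,6,3,3,1,3,0,3,5,5,0]
Step 21: insert ptd at [4, 8, 11, 12] -> counters=[3,6,4,6,7,3,3,1,4,0,3,6,6,0]
Step 22: delete ps at [3, 4, 5, 10] -> counters=[3,6,4,5,6,2,3,1,4,0,2,6,6,0]
Step 23: insert cn at [1, 3, 6, 12] -> counters=[3,7,4,6,6,2,4,1,4,0,2,6,7,0]
Final counters=[3,7,4,6,6,2,4,1,4,0,2,6,7,0] -> 12 nonzero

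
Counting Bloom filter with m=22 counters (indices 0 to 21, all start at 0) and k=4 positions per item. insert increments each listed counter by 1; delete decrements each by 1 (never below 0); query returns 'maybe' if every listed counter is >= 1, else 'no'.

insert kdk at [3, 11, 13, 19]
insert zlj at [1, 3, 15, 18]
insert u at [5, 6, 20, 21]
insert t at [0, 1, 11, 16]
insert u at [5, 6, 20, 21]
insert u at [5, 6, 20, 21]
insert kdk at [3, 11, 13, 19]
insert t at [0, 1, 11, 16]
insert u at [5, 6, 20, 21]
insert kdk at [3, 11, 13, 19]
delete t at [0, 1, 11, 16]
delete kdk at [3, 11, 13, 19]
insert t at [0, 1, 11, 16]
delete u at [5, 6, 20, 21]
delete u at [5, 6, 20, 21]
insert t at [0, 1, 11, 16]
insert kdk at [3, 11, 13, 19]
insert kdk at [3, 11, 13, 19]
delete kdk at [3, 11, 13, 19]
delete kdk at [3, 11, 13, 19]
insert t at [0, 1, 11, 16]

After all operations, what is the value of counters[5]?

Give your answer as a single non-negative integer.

Step 1: insert kdk at [3, 11, 13, 19] -> counters=[0,0,0,1,0,0,0,0,0,0,0,1,0,1,0,0,0,0,0,1,0,0]
Step 2: insert zlj at [1, 3, 15, 18] -> counters=[0,1,0,2,0,0,0,0,0,0,0,1,0,1,0,1,0,0,1,1,0,0]
Step 3: insert u at [5, 6, 20, 21] -> counters=[0,1,0,2,0,1,1,0,0,0,0,1,0,1,0,1,0,0,1,1,1,1]
Step 4: insert t at [0, 1, 11, 16] -> counters=[1,2,0,2,0,1,1,0,0,0,0,2,0,1,0,1,1,0,1,1,1,1]
Step 5: insert u at [5, 6, 20, 21] -> counters=[1,2,0,2,0,2,2,0,0,0,0,2,0,1,0,1,1,0,1,1,2,2]
Step 6: insert u at [5, 6, 20, 21] -> counters=[1,2,0,2,0,3,3,0,0,0,0,2,0,1,0,1,1,0,1,1,3,3]
Step 7: insert kdk at [3, 11, 13, 19] -> counters=[1,2,0,3,0,3,3,0,0,0,0,3,0,2,0,1,1,0,1,2,3,3]
Step 8: insert t at [0, 1, 11, 16] -> counters=[2,3,0,3,0,3,3,0,0,0,0,4,0,2,0,1,2,0,1,2,3,3]
Step 9: insert u at [5, 6, 20, 21] -> counters=[2,3,0,3,0,4,4,0,0,0,0,4,0,2,0,1,2,0,1,2,4,4]
Step 10: insert kdk at [3, 11, 13, 19] -> counters=[2,3,0,4,0,4,4,0,0,0,0,5,0,3,0,1,2,0,1,3,4,4]
Step 11: delete t at [0, 1, 11, 16] -> counters=[1,2,0,4,0,4,4,0,0,0,0,4,0,3,0,1,1,0,1,3,4,4]
Step 12: delete kdk at [3, 11, 13, 19] -> counters=[1,2,0,3,0,4,4,0,0,0,0,3,0,2,0,1,1,0,1,2,4,4]
Step 13: insert t at [0, 1, 11, 16] -> counters=[2,3,0,3,0,4,4,0,0,0,0,4,0,2,0,1,2,0,1,2,4,4]
Step 14: delete u at [5, 6, 20, 21] -> counters=[2,3,0,3,0,3,3,0,0,0,0,4,0,2,0,1,2,0,1,2,3,3]
Step 15: delete u at [5, 6, 20, 21] -> counters=[2,3,0,3,0,2,2,0,0,0,0,4,0,2,0,1,2,0,1,2,2,2]
Step 16: insert t at [0, 1, 11, 16] -> counters=[3,4,0,3,0,2,2,0,0,0,0,5,0,2,0,1,3,0,1,2,2,2]
Step 17: insert kdk at [3, 11, 13, 19] -> counters=[3,4,0,4,0,2,2,0,0,0,0,6,0,3,0,1,3,0,1,3,2,2]
Step 18: insert kdk at [3, 11, 13, 19] -> counters=[3,4,0,5,0,2,2,0,0,0,0,7,0,4,0,1,3,0,1,4,2,2]
Step 19: delete kdk at [3, 11, 13, 19] -> counters=[3,4,0,4,0,2,2,0,0,0,0,6,0,3,0,1,3,0,1,3,2,2]
Step 20: delete kdk at [3, 11, 13, 19] -> counters=[3,4,0,3,0,2,2,0,0,0,0,5,0,2,0,1,3,0,1,2,2,2]
Step 21: insert t at [0, 1, 11, 16] -> counters=[4,5,0,3,0,2,2,0,0,0,0,6,0,2,0,1,4,0,1,2,2,2]
Final counters=[4,5,0,3,0,2,2,0,0,0,0,6,0,2,0,1,4,0,1,2,2,2] -> counters[5]=2

Answer: 2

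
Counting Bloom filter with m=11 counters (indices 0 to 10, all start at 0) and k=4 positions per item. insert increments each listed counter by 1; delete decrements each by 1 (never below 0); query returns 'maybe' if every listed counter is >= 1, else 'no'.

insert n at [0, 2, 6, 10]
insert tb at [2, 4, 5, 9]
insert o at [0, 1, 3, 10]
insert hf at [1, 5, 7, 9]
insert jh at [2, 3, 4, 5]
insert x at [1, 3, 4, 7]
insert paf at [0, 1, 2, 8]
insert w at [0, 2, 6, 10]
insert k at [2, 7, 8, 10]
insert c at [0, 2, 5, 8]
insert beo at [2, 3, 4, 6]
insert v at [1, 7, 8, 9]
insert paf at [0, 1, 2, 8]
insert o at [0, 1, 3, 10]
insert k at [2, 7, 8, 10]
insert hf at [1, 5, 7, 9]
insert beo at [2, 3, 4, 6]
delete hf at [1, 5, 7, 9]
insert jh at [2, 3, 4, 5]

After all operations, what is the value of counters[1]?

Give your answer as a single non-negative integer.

Answer: 7

Derivation:
Step 1: insert n at [0, 2, 6, 10] -> counters=[1,0,1,0,0,0,1,0,0,0,1]
Step 2: insert tb at [2, 4, 5, 9] -> counters=[1,0,2,0,1,1,1,0,0,1,1]
Step 3: insert o at [0, 1, 3, 10] -> counters=[2,1,2,1,1,1,1,0,0,1,2]
Step 4: insert hf at [1, 5, 7, 9] -> counters=[2,2,2,1,1,2,1,1,0,2,2]
Step 5: insert jh at [2, 3, 4, 5] -> counters=[2,2,3,2,2,3,1,1,0,2,2]
Step 6: insert x at [1, 3, 4, 7] -> counters=[2,3,3,3,3,3,1,2,0,2,2]
Step 7: insert paf at [0, 1, 2, 8] -> counters=[3,4,4,3,3,3,1,2,1,2,2]
Step 8: insert w at [0, 2, 6, 10] -> counters=[4,4,5,3,3,3,2,2,1,2,3]
Step 9: insert k at [2, 7, 8, 10] -> counters=[4,4,6,3,3,3,2,3,2,2,4]
Step 10: insert c at [0, 2, 5, 8] -> counters=[5,4,7,3,3,4,2,3,3,2,4]
Step 11: insert beo at [2, 3, 4, 6] -> counters=[5,4,8,4,4,4,3,3,3,2,4]
Step 12: insert v at [1, 7, 8, 9] -> counters=[5,5,8,4,4,4,3,4,4,3,4]
Step 13: insert paf at [0, 1, 2, 8] -> counters=[6,6,9,4,4,4,3,4,5,3,4]
Step 14: insert o at [0, 1, 3, 10] -> counters=[7,7,9,5,4,4,3,4,5,3,5]
Step 15: insert k at [2, 7, 8, 10] -> counters=[7,7,10,5,4,4,3,5,6,3,6]
Step 16: insert hf at [1, 5, 7, 9] -> counters=[7,8,10,5,4,5,3,6,6,4,6]
Step 17: insert beo at [2, 3, 4, 6] -> counters=[7,8,11,6,5,5,4,6,6,4,6]
Step 18: delete hf at [1, 5, 7, 9] -> counters=[7,7,11,6,5,4,4,5,6,3,6]
Step 19: insert jh at [2, 3, 4, 5] -> counters=[7,7,12,7,6,5,4,5,6,3,6]
Final counters=[7,7,12,7,6,5,4,5,6,3,6] -> counters[1]=7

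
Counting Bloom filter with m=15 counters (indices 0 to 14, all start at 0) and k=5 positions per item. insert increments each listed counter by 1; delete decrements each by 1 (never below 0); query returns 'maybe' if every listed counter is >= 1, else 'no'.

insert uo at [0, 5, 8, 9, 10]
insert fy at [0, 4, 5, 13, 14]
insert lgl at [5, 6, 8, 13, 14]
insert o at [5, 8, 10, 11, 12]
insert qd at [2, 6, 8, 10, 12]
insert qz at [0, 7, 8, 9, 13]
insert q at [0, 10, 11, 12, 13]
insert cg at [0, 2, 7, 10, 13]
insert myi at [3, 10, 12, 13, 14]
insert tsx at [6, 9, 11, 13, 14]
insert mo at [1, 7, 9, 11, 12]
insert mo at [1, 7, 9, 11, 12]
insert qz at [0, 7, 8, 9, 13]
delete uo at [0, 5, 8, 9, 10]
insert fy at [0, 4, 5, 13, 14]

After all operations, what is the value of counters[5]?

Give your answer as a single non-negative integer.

Step 1: insert uo at [0, 5, 8, 9, 10] -> counters=[1,0,0,0,0,1,0,0,1,1,1,0,0,0,0]
Step 2: insert fy at [0, 4, 5, 13, 14] -> counters=[2,0,0,0,1,2,0,0,1,1,1,0,0,1,1]
Step 3: insert lgl at [5, 6, 8, 13, 14] -> counters=[2,0,0,0,1,3,1,0,2,1,1,0,0,2,2]
Step 4: insert o at [5, 8, 10, 11, 12] -> counters=[2,0,0,0,1,4,1,0,3,1,2,1,1,2,2]
Step 5: insert qd at [2, 6, 8, 10, 12] -> counters=[2,0,1,0,1,4,2,0,4,1,3,1,2,2,2]
Step 6: insert qz at [0, 7, 8, 9, 13] -> counters=[3,0,1,0,1,4,2,1,5,2,3,1,2,3,2]
Step 7: insert q at [0, 10, 11, 12, 13] -> counters=[4,0,1,0,1,4,2,1,5,2,4,2,3,4,2]
Step 8: insert cg at [0, 2, 7, 10, 13] -> counters=[5,0,2,0,1,4,2,2,5,2,5,2,3,5,2]
Step 9: insert myi at [3, 10, 12, 13, 14] -> counters=[5,0,2,1,1,4,2,2,5,2,6,2,4,6,3]
Step 10: insert tsx at [6, 9, 11, 13, 14] -> counters=[5,0,2,1,1,4,3,2,5,3,6,3,4,7,4]
Step 11: insert mo at [1, 7, 9, 11, 12] -> counters=[5,1,2,1,1,4,3,3,5,4,6,4,5,7,4]
Step 12: insert mo at [1, 7, 9, 11, 12] -> counters=[5,2,2,1,1,4,3,4,5,5,6,5,6,7,4]
Step 13: insert qz at [0, 7, 8, 9, 13] -> counters=[6,2,2,1,1,4,3,5,6,6,6,5,6,8,4]
Step 14: delete uo at [0, 5, 8, 9, 10] -> counters=[5,2,2,1,1,3,3,5,5,5,5,5,6,8,4]
Step 15: insert fy at [0, 4, 5, 13, 14] -> counters=[6,2,2,1,2,4,3,5,5,5,5,5,6,9,5]
Final counters=[6,2,2,1,2,4,3,5,5,5,5,5,6,9,5] -> counters[5]=4

Answer: 4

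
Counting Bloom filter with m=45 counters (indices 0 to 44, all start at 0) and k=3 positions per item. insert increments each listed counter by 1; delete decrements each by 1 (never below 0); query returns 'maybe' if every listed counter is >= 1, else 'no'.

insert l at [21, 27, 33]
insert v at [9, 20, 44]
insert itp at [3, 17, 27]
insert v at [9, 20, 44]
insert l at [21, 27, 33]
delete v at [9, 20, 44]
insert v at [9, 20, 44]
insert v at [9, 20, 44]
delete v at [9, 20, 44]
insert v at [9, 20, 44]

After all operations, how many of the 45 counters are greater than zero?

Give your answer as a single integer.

Step 1: insert l at [21, 27, 33] -> counters=[0,0,0,0,0,0,0,0,0,0,0,0,0,0,0,0,0,0,0,0,0,1,0,0,0,0,0,1,0,0,0,0,0,1,0,0,0,0,0,0,0,0,0,0,0]
Step 2: insert v at [9, 20, 44] -> counters=[0,0,0,0,0,0,0,0,0,1,0,0,0,0,0,0,0,0,0,0,1,1,0,0,0,0,0,1,0,0,0,0,0,1,0,0,0,0,0,0,0,0,0,0,1]
Step 3: insert itp at [3, 17, 27] -> counters=[0,0,0,1,0,0,0,0,0,1,0,0,0,0,0,0,0,1,0,0,1,1,0,0,0,0,0,2,0,0,0,0,0,1,0,0,0,0,0,0,0,0,0,0,1]
Step 4: insert v at [9, 20, 44] -> counters=[0,0,0,1,0,0,0,0,0,2,0,0,0,0,0,0,0,1,0,0,2,1,0,0,0,0,0,2,0,0,0,0,0,1,0,0,0,0,0,0,0,0,0,0,2]
Step 5: insert l at [21, 27, 33] -> counters=[0,0,0,1,0,0,0,0,0,2,0,0,0,0,0,0,0,1,0,0,2,2,0,0,0,0,0,3,0,0,0,0,0,2,0,0,0,0,0,0,0,0,0,0,2]
Step 6: delete v at [9, 20, 44] -> counters=[0,0,0,1,0,0,0,0,0,1,0,0,0,0,0,0,0,1,0,0,1,2,0,0,0,0,0,3,0,0,0,0,0,2,0,0,0,0,0,0,0,0,0,0,1]
Step 7: insert v at [9, 20, 44] -> counters=[0,0,0,1,0,0,0,0,0,2,0,0,0,0,0,0,0,1,0,0,2,2,0,0,0,0,0,3,0,0,0,0,0,2,0,0,0,0,0,0,0,0,0,0,2]
Step 8: insert v at [9, 20, 44] -> counters=[0,0,0,1,0,0,0,0,0,3,0,0,0,0,0,0,0,1,0,0,3,2,0,0,0,0,0,3,0,0,0,0,0,2,0,0,0,0,0,0,0,0,0,0,3]
Step 9: delete v at [9, 20, 44] -> counters=[0,0,0,1,0,0,0,0,0,2,0,0,0,0,0,0,0,1,0,0,2,2,0,0,0,0,0,3,0,0,0,0,0,2,0,0,0,0,0,0,0,0,0,0,2]
Step 10: insert v at [9, 20, 44] -> counters=[0,0,0,1,0,0,0,0,0,3,0,0,0,0,0,0,0,1,0,0,3,2,0,0,0,0,0,3,0,0,0,0,0,2,0,0,0,0,0,0,0,0,0,0,3]
Final counters=[0,0,0,1,0,0,0,0,0,3,0,0,0,0,0,0,0,1,0,0,3,2,0,0,0,0,0,3,0,0,0,0,0,2,0,0,0,0,0,0,0,0,0,0,3] -> 8 nonzero

Answer: 8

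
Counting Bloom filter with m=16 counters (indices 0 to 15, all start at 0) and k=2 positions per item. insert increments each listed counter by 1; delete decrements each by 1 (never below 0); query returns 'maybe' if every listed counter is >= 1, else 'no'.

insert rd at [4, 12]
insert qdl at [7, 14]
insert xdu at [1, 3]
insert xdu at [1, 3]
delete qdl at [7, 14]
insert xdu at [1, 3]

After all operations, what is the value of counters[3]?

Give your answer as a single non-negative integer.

Step 1: insert rd at [4, 12] -> counters=[0,0,0,0,1,0,0,0,0,0,0,0,1,0,0,0]
Step 2: insert qdl at [7, 14] -> counters=[0,0,0,0,1,0,0,1,0,0,0,0,1,0,1,0]
Step 3: insert xdu at [1, 3] -> counters=[0,1,0,1,1,0,0,1,0,0,0,0,1,0,1,0]
Step 4: insert xdu at [1, 3] -> counters=[0,2,0,2,1,0,0,1,0,0,0,0,1,0,1,0]
Step 5: delete qdl at [7, 14] -> counters=[0,2,0,2,1,0,0,0,0,0,0,0,1,0,0,0]
Step 6: insert xdu at [1, 3] -> counters=[0,3,0,3,1,0,0,0,0,0,0,0,1,0,0,0]
Final counters=[0,3,0,3,1,0,0,0,0,0,0,0,1,0,0,0] -> counters[3]=3

Answer: 3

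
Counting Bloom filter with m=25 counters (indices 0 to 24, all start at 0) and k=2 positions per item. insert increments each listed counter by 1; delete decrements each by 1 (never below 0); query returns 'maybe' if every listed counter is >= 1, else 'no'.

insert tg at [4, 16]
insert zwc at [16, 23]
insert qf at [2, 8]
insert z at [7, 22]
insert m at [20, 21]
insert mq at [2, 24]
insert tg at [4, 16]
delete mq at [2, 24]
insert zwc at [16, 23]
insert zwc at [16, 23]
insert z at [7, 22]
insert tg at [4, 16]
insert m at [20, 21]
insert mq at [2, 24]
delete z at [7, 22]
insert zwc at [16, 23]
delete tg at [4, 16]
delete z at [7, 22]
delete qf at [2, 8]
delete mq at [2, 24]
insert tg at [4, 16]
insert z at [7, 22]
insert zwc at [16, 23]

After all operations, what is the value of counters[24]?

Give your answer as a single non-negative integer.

Answer: 0

Derivation:
Step 1: insert tg at [4, 16] -> counters=[0,0,0,0,1,0,0,0,0,0,0,0,0,0,0,0,1,0,0,0,0,0,0,0,0]
Step 2: insert zwc at [16, 23] -> counters=[0,0,0,0,1,0,0,0,0,0,0,0,0,0,0,0,2,0,0,0,0,0,0,1,0]
Step 3: insert qf at [2, 8] -> counters=[0,0,1,0,1,0,0,0,1,0,0,0,0,0,0,0,2,0,0,0,0,0,0,1,0]
Step 4: insert z at [7, 22] -> counters=[0,0,1,0,1,0,0,1,1,0,0,0,0,0,0,0,2,0,0,0,0,0,1,1,0]
Step 5: insert m at [20, 21] -> counters=[0,0,1,0,1,0,0,1,1,0,0,0,0,0,0,0,2,0,0,0,1,1,1,1,0]
Step 6: insert mq at [2, 24] -> counters=[0,0,2,0,1,0,0,1,1,0,0,0,0,0,0,0,2,0,0,0,1,1,1,1,1]
Step 7: insert tg at [4, 16] -> counters=[0,0,2,0,2,0,0,1,1,0,0,0,0,0,0,0,3,0,0,0,1,1,1,1,1]
Step 8: delete mq at [2, 24] -> counters=[0,0,1,0,2,0,0,1,1,0,0,0,0,0,0,0,3,0,0,0,1,1,1,1,0]
Step 9: insert zwc at [16, 23] -> counters=[0,0,1,0,2,0,0,1,1,0,0,0,0,0,0,0,4,0,0,0,1,1,1,2,0]
Step 10: insert zwc at [16, 23] -> counters=[0,0,1,0,2,0,0,1,1,0,0,0,0,0,0,0,5,0,0,0,1,1,1,3,0]
Step 11: insert z at [7, 22] -> counters=[0,0,1,0,2,0,0,2,1,0,0,0,0,0,0,0,5,0,0,0,1,1,2,3,0]
Step 12: insert tg at [4, 16] -> counters=[0,0,1,0,3,0,0,2,1,0,0,0,0,0,0,0,6,0,0,0,1,1,2,3,0]
Step 13: insert m at [20, 21] -> counters=[0,0,1,0,3,0,0,2,1,0,0,0,0,0,0,0,6,0,0,0,2,2,2,3,0]
Step 14: insert mq at [2, 24] -> counters=[0,0,2,0,3,0,0,2,1,0,0,0,0,0,0,0,6,0,0,0,2,2,2,3,1]
Step 15: delete z at [7, 22] -> counters=[0,0,2,0,3,0,0,1,1,0,0,0,0,0,0,0,6,0,0,0,2,2,1,3,1]
Step 16: insert zwc at [16, 23] -> counters=[0,0,2,0,3,0,0,1,1,0,0,0,0,0,0,0,7,0,0,0,2,2,1,4,1]
Step 17: delete tg at [4, 16] -> counters=[0,0,2,0,2,0,0,1,1,0,0,0,0,0,0,0,6,0,0,0,2,2,1,4,1]
Step 18: delete z at [7, 22] -> counters=[0,0,2,0,2,0,0,0,1,0,0,0,0,0,0,0,6,0,0,0,2,2,0,4,1]
Step 19: delete qf at [2, 8] -> counters=[0,0,1,0,2,0,0,0,0,0,0,0,0,0,0,0,6,0,0,0,2,2,0,4,1]
Step 20: delete mq at [2, 24] -> counters=[0,0,0,0,2,0,0,0,0,0,0,0,0,0,0,0,6,0,0,0,2,2,0,4,0]
Step 21: insert tg at [4, 16] -> counters=[0,0,0,0,3,0,0,0,0,0,0,0,0,0,0,0,7,0,0,0,2,2,0,4,0]
Step 22: insert z at [7, 22] -> counters=[0,0,0,0,3,0,0,1,0,0,0,0,0,0,0,0,7,0,0,0,2,2,1,4,0]
Step 23: insert zwc at [16, 23] -> counters=[0,0,0,0,3,0,0,1,0,0,0,0,0,0,0,0,8,0,0,0,2,2,1,5,0]
Final counters=[0,0,0,0,3,0,0,1,0,0,0,0,0,0,0,0,8,0,0,0,2,2,1,5,0] -> counters[24]=0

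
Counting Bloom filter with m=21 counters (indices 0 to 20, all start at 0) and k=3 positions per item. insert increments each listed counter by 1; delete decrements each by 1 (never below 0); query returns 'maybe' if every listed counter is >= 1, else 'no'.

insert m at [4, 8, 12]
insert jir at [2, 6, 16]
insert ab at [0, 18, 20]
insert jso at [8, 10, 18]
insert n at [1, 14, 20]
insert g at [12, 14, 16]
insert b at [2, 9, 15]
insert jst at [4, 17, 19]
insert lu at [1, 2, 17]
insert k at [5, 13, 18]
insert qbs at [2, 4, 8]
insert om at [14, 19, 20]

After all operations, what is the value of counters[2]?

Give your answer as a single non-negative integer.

Answer: 4

Derivation:
Step 1: insert m at [4, 8, 12] -> counters=[0,0,0,0,1,0,0,0,1,0,0,0,1,0,0,0,0,0,0,0,0]
Step 2: insert jir at [2, 6, 16] -> counters=[0,0,1,0,1,0,1,0,1,0,0,0,1,0,0,0,1,0,0,0,0]
Step 3: insert ab at [0, 18, 20] -> counters=[1,0,1,0,1,0,1,0,1,0,0,0,1,0,0,0,1,0,1,0,1]
Step 4: insert jso at [8, 10, 18] -> counters=[1,0,1,0,1,0,1,0,2,0,1,0,1,0,0,0,1,0,2,0,1]
Step 5: insert n at [1, 14, 20] -> counters=[1,1,1,0,1,0,1,0,2,0,1,0,1,0,1,0,1,0,2,0,2]
Step 6: insert g at [12, 14, 16] -> counters=[1,1,1,0,1,0,1,0,2,0,1,0,2,0,2,0,2,0,2,0,2]
Step 7: insert b at [2, 9, 15] -> counters=[1,1,2,0,1,0,1,0,2,1,1,0,2,0,2,1,2,0,2,0,2]
Step 8: insert jst at [4, 17, 19] -> counters=[1,1,2,0,2,0,1,0,2,1,1,0,2,0,2,1,2,1,2,1,2]
Step 9: insert lu at [1, 2, 17] -> counters=[1,2,3,0,2,0,1,0,2,1,1,0,2,0,2,1,2,2,2,1,2]
Step 10: insert k at [5, 13, 18] -> counters=[1,2,3,0,2,1,1,0,2,1,1,0,2,1,2,1,2,2,3,1,2]
Step 11: insert qbs at [2, 4, 8] -> counters=[1,2,4,0,3,1,1,0,3,1,1,0,2,1,2,1,2,2,3,1,2]
Step 12: insert om at [14, 19, 20] -> counters=[1,2,4,0,3,1,1,0,3,1,1,0,2,1,3,1,2,2,3,2,3]
Final counters=[1,2,4,0,3,1,1,0,3,1,1,0,2,1,3,1,2,2,3,2,3] -> counters[2]=4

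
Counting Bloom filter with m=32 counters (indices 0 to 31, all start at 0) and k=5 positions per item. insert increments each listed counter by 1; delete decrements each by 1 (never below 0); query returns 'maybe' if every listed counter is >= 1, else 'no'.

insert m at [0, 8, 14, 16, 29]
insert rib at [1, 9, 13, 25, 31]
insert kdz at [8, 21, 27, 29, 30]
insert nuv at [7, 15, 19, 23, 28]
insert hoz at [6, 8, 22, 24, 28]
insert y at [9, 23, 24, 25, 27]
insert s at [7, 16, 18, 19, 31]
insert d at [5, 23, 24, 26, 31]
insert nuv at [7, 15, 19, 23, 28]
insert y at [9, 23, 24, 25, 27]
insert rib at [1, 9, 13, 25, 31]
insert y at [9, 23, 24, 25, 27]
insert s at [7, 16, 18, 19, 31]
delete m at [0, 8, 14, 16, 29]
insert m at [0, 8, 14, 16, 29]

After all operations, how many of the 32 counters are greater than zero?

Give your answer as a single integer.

Step 1: insert m at [0, 8, 14, 16, 29] -> counters=[1,0,0,0,0,0,0,0,1,0,0,0,0,0,1,0,1,0,0,0,0,0,0,0,0,0,0,0,0,1,0,0]
Step 2: insert rib at [1, 9, 13, 25, 31] -> counters=[1,1,0,0,0,0,0,0,1,1,0,0,0,1,1,0,1,0,0,0,0,0,0,0,0,1,0,0,0,1,0,1]
Step 3: insert kdz at [8, 21, 27, 29, 30] -> counters=[1,1,0,0,0,0,0,0,2,1,0,0,0,1,1,0,1,0,0,0,0,1,0,0,0,1,0,1,0,2,1,1]
Step 4: insert nuv at [7, 15, 19, 23, 28] -> counters=[1,1,0,0,0,0,0,1,2,1,0,0,0,1,1,1,1,0,0,1,0,1,0,1,0,1,0,1,1,2,1,1]
Step 5: insert hoz at [6, 8, 22, 24, 28] -> counters=[1,1,0,0,0,0,1,1,3,1,0,0,0,1,1,1,1,0,0,1,0,1,1,1,1,1,0,1,2,2,1,1]
Step 6: insert y at [9, 23, 24, 25, 27] -> counters=[1,1,0,0,0,0,1,1,3,2,0,0,0,1,1,1,1,0,0,1,0,1,1,2,2,2,0,2,2,2,1,1]
Step 7: insert s at [7, 16, 18, 19, 31] -> counters=[1,1,0,0,0,0,1,2,3,2,0,0,0,1,1,1,2,0,1,2,0,1,1,2,2,2,0,2,2,2,1,2]
Step 8: insert d at [5, 23, 24, 26, 31] -> counters=[1,1,0,0,0,1,1,2,3,2,0,0,0,1,1,1,2,0,1,2,0,1,1,3,3,2,1,2,2,2,1,3]
Step 9: insert nuv at [7, 15, 19, 23, 28] -> counters=[1,1,0,0,0,1,1,3,3,2,0,0,0,1,1,2,2,0,1,3,0,1,1,4,3,2,1,2,3,2,1,3]
Step 10: insert y at [9, 23, 24, 25, 27] -> counters=[1,1,0,0,0,1,1,3,3,3,0,0,0,1,1,2,2,0,1,3,0,1,1,5,4,3,1,3,3,2,1,3]
Step 11: insert rib at [1, 9, 13, 25, 31] -> counters=[1,2,0,0,0,1,1,3,3,4,0,0,0,2,1,2,2,0,1,3,0,1,1,5,4,4,1,3,3,2,1,4]
Step 12: insert y at [9, 23, 24, 25, 27] -> counters=[1,2,0,0,0,1,1,3,3,5,0,0,0,2,1,2,2,0,1,3,0,1,1,6,5,5,1,4,3,2,1,4]
Step 13: insert s at [7, 16, 18, 19, 31] -> counters=[1,2,0,0,0,1,1,4,3,5,0,0,0,2,1,2,3,0,2,4,0,1,1,6,5,5,1,4,3,2,1,5]
Step 14: delete m at [0, 8, 14, 16, 29] -> counters=[0,2,0,0,0,1,1,4,2,5,0,0,0,2,0,2,2,0,2,4,0,1,1,6,5,5,1,4,3,1,1,5]
Step 15: insert m at [0, 8, 14, 16, 29] -> counters=[1,2,0,0,0,1,1,4,3,5,0,0,0,2,1,2,3,0,2,4,0,1,1,6,5,5,1,4,3,2,1,5]
Final counters=[1,2,0,0,0,1,1,4,3,5,0,0,0,2,1,2,3,0,2,4,0,1,1,6,5,5,1,4,3,2,1,5] -> 24 nonzero

Answer: 24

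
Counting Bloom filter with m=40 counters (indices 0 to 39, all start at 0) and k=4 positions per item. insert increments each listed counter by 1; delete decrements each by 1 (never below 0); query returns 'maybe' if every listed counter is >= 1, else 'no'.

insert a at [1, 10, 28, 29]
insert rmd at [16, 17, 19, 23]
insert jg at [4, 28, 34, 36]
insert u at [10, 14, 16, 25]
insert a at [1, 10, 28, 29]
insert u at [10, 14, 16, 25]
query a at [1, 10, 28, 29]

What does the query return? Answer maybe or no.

Answer: maybe

Derivation:
Step 1: insert a at [1, 10, 28, 29] -> counters=[0,1,0,0,0,0,0,0,0,0,1,0,0,0,0,0,0,0,0,0,0,0,0,0,0,0,0,0,1,1,0,0,0,0,0,0,0,0,0,0]
Step 2: insert rmd at [16, 17, 19, 23] -> counters=[0,1,0,0,0,0,0,0,0,0,1,0,0,0,0,0,1,1,0,1,0,0,0,1,0,0,0,0,1,1,0,0,0,0,0,0,0,0,0,0]
Step 3: insert jg at [4, 28, 34, 36] -> counters=[0,1,0,0,1,0,0,0,0,0,1,0,0,0,0,0,1,1,0,1,0,0,0,1,0,0,0,0,2,1,0,0,0,0,1,0,1,0,0,0]
Step 4: insert u at [10, 14, 16, 25] -> counters=[0,1,0,0,1,0,0,0,0,0,2,0,0,0,1,0,2,1,0,1,0,0,0,1,0,1,0,0,2,1,0,0,0,0,1,0,1,0,0,0]
Step 5: insert a at [1, 10, 28, 29] -> counters=[0,2,0,0,1,0,0,0,0,0,3,0,0,0,1,0,2,1,0,1,0,0,0,1,0,1,0,0,3,2,0,0,0,0,1,0,1,0,0,0]
Step 6: insert u at [10, 14, 16, 25] -> counters=[0,2,0,0,1,0,0,0,0,0,4,0,0,0,2,0,3,1,0,1,0,0,0,1,0,2,0,0,3,2,0,0,0,0,1,0,1,0,0,0]
Query a: check counters[1]=2 counters[10]=4 counters[28]=3 counters[29]=2 -> maybe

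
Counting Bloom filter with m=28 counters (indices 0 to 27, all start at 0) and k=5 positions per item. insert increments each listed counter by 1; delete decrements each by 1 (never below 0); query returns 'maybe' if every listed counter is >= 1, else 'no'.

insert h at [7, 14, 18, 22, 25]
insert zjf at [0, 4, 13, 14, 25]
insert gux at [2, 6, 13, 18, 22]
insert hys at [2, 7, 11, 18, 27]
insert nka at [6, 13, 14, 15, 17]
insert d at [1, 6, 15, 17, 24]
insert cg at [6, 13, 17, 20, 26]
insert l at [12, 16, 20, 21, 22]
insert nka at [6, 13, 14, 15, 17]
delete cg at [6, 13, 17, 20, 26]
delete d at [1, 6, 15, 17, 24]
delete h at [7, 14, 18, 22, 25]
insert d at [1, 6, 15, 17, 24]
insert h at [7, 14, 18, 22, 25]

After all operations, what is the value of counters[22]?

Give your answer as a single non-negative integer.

Answer: 3

Derivation:
Step 1: insert h at [7, 14, 18, 22, 25] -> counters=[0,0,0,0,0,0,0,1,0,0,0,0,0,0,1,0,0,0,1,0,0,0,1,0,0,1,0,0]
Step 2: insert zjf at [0, 4, 13, 14, 25] -> counters=[1,0,0,0,1,0,0,1,0,0,0,0,0,1,2,0,0,0,1,0,0,0,1,0,0,2,0,0]
Step 3: insert gux at [2, 6, 13, 18, 22] -> counters=[1,0,1,0,1,0,1,1,0,0,0,0,0,2,2,0,0,0,2,0,0,0,2,0,0,2,0,0]
Step 4: insert hys at [2, 7, 11, 18, 27] -> counters=[1,0,2,0,1,0,1,2,0,0,0,1,0,2,2,0,0,0,3,0,0,0,2,0,0,2,0,1]
Step 5: insert nka at [6, 13, 14, 15, 17] -> counters=[1,0,2,0,1,0,2,2,0,0,0,1,0,3,3,1,0,1,3,0,0,0,2,0,0,2,0,1]
Step 6: insert d at [1, 6, 15, 17, 24] -> counters=[1,1,2,0,1,0,3,2,0,0,0,1,0,3,3,2,0,2,3,0,0,0,2,0,1,2,0,1]
Step 7: insert cg at [6, 13, 17, 20, 26] -> counters=[1,1,2,0,1,0,4,2,0,0,0,1,0,4,3,2,0,3,3,0,1,0,2,0,1,2,1,1]
Step 8: insert l at [12, 16, 20, 21, 22] -> counters=[1,1,2,0,1,0,4,2,0,0,0,1,1,4,3,2,1,3,3,0,2,1,3,0,1,2,1,1]
Step 9: insert nka at [6, 13, 14, 15, 17] -> counters=[1,1,2,0,1,0,5,2,0,0,0,1,1,5,4,3,1,4,3,0,2,1,3,0,1,2,1,1]
Step 10: delete cg at [6, 13, 17, 20, 26] -> counters=[1,1,2,0,1,0,4,2,0,0,0,1,1,4,4,3,1,3,3,0,1,1,3,0,1,2,0,1]
Step 11: delete d at [1, 6, 15, 17, 24] -> counters=[1,0,2,0,1,0,3,2,0,0,0,1,1,4,4,2,1,2,3,0,1,1,3,0,0,2,0,1]
Step 12: delete h at [7, 14, 18, 22, 25] -> counters=[1,0,2,0,1,0,3,1,0,0,0,1,1,4,3,2,1,2,2,0,1,1,2,0,0,1,0,1]
Step 13: insert d at [1, 6, 15, 17, 24] -> counters=[1,1,2,0,1,0,4,1,0,0,0,1,1,4,3,3,1,3,2,0,1,1,2,0,1,1,0,1]
Step 14: insert h at [7, 14, 18, 22, 25] -> counters=[1,1,2,0,1,0,4,2,0,0,0,1,1,4,4,3,1,3,3,0,1,1,3,0,1,2,0,1]
Final counters=[1,1,2,0,1,0,4,2,0,0,0,1,1,4,4,3,1,3,3,0,1,1,3,0,1,2,0,1] -> counters[22]=3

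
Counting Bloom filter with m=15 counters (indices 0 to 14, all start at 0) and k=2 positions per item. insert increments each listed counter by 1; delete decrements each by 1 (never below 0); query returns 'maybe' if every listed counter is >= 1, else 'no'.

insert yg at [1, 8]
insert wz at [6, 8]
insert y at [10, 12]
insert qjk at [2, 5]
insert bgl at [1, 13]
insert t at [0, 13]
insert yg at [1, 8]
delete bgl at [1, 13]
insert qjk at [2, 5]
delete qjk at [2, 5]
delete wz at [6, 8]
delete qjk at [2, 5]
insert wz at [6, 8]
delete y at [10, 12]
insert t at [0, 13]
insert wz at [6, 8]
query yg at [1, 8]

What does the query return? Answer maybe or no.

Step 1: insert yg at [1, 8] -> counters=[0,1,0,0,0,0,0,0,1,0,0,0,0,0,0]
Step 2: insert wz at [6, 8] -> counters=[0,1,0,0,0,0,1,0,2,0,0,0,0,0,0]
Step 3: insert y at [10, 12] -> counters=[0,1,0,0,0,0,1,0,2,0,1,0,1,0,0]
Step 4: insert qjk at [2, 5] -> counters=[0,1,1,0,0,1,1,0,2,0,1,0,1,0,0]
Step 5: insert bgl at [1, 13] -> counters=[0,2,1,0,0,1,1,0,2,0,1,0,1,1,0]
Step 6: insert t at [0, 13] -> counters=[1,2,1,0,0,1,1,0,2,0,1,0,1,2,0]
Step 7: insert yg at [1, 8] -> counters=[1,3,1,0,0,1,1,0,3,0,1,0,1,2,0]
Step 8: delete bgl at [1, 13] -> counters=[1,2,1,0,0,1,1,0,3,0,1,0,1,1,0]
Step 9: insert qjk at [2, 5] -> counters=[1,2,2,0,0,2,1,0,3,0,1,0,1,1,0]
Step 10: delete qjk at [2, 5] -> counters=[1,2,1,0,0,1,1,0,3,0,1,0,1,1,0]
Step 11: delete wz at [6, 8] -> counters=[1,2,1,0,0,1,0,0,2,0,1,0,1,1,0]
Step 12: delete qjk at [2, 5] -> counters=[1,2,0,0,0,0,0,0,2,0,1,0,1,1,0]
Step 13: insert wz at [6, 8] -> counters=[1,2,0,0,0,0,1,0,3,0,1,0,1,1,0]
Step 14: delete y at [10, 12] -> counters=[1,2,0,0,0,0,1,0,3,0,0,0,0,1,0]
Step 15: insert t at [0, 13] -> counters=[2,2,0,0,0,0,1,0,3,0,0,0,0,2,0]
Step 16: insert wz at [6, 8] -> counters=[2,2,0,0,0,0,2,0,4,0,0,0,0,2,0]
Query yg: check counters[1]=2 counters[8]=4 -> maybe

Answer: maybe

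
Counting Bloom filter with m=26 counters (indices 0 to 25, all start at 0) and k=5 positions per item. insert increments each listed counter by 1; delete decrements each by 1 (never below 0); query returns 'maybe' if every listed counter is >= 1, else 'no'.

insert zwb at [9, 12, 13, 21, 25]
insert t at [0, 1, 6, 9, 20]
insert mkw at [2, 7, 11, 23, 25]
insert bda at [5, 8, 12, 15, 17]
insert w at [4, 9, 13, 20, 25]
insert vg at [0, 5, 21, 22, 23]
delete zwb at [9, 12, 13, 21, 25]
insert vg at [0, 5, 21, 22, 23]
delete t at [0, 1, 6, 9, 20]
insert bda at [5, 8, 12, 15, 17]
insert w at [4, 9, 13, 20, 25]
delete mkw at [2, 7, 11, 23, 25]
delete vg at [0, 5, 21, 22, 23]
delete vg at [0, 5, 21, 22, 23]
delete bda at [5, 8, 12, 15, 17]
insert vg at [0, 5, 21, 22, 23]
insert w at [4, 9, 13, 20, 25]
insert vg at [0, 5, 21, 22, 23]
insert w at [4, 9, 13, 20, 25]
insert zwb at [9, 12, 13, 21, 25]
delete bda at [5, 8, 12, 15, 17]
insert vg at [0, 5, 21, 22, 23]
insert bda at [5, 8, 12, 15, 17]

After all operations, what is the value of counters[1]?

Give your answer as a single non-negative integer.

Step 1: insert zwb at [9, 12, 13, 21, 25] -> counters=[0,0,0,0,0,0,0,0,0,1,0,0,1,1,0,0,0,0,0,0,0,1,0,0,0,1]
Step 2: insert t at [0, 1, 6, 9, 20] -> counters=[1,1,0,0,0,0,1,0,0,2,0,0,1,1,0,0,0,0,0,0,1,1,0,0,0,1]
Step 3: insert mkw at [2, 7, 11, 23, 25] -> counters=[1,1,1,0,0,0,1,1,0,2,0,1,1,1,0,0,0,0,0,0,1,1,0,1,0,2]
Step 4: insert bda at [5, 8, 12, 15, 17] -> counters=[1,1,1,0,0,1,1,1,1,2,0,1,2,1,0,1,0,1,0,0,1,1,0,1,0,2]
Step 5: insert w at [4, 9, 13, 20, 25] -> counters=[1,1,1,0,1,1,1,1,1,3,0,1,2,2,0,1,0,1,0,0,2,1,0,1,0,3]
Step 6: insert vg at [0, 5, 21, 22, 23] -> counters=[2,1,1,0,1,2,1,1,1,3,0,1,2,2,0,1,0,1,0,0,2,2,1,2,0,3]
Step 7: delete zwb at [9, 12, 13, 21, 25] -> counters=[2,1,1,0,1,2,1,1,1,2,0,1,1,1,0,1,0,1,0,0,2,1,1,2,0,2]
Step 8: insert vg at [0, 5, 21, 22, 23] -> counters=[3,1,1,0,1,3,1,1,1,2,0,1,1,1,0,1,0,1,0,0,2,2,2,3,0,2]
Step 9: delete t at [0, 1, 6, 9, 20] -> counters=[2,0,1,0,1,3,0,1,1,1,0,1,1,1,0,1,0,1,0,0,1,2,2,3,0,2]
Step 10: insert bda at [5, 8, 12, 15, 17] -> counters=[2,0,1,0,1,4,0,1,2,1,0,1,2,1,0,2,0,2,0,0,1,2,2,3,0,2]
Step 11: insert w at [4, 9, 13, 20, 25] -> counters=[2,0,1,0,2,4,0,1,2,2,0,1,2,2,0,2,0,2,0,0,2,2,2,3,0,3]
Step 12: delete mkw at [2, 7, 11, 23, 25] -> counters=[2,0,0,0,2,4,0,0,2,2,0,0,2,2,0,2,0,2,0,0,2,2,2,2,0,2]
Step 13: delete vg at [0, 5, 21, 22, 23] -> counters=[1,0,0,0,2,3,0,0,2,2,0,0,2,2,0,2,0,2,0,0,2,1,1,1,0,2]
Step 14: delete vg at [0, 5, 21, 22, 23] -> counters=[0,0,0,0,2,2,0,0,2,2,0,0,2,2,0,2,0,2,0,0,2,0,0,0,0,2]
Step 15: delete bda at [5, 8, 12, 15, 17] -> counters=[0,0,0,0,2,1,0,0,1,2,0,0,1,2,0,1,0,1,0,0,2,0,0,0,0,2]
Step 16: insert vg at [0, 5, 21, 22, 23] -> counters=[1,0,0,0,2,2,0,0,1,2,0,0,1,2,0,1,0,1,0,0,2,1,1,1,0,2]
Step 17: insert w at [4, 9, 13, 20, 25] -> counters=[1,0,0,0,3,2,0,0,1,3,0,0,1,3,0,1,0,1,0,0,3,1,1,1,0,3]
Step 18: insert vg at [0, 5, 21, 22, 23] -> counters=[2,0,0,0,3,3,0,0,1,3,0,0,1,3,0,1,0,1,0,0,3,2,2,2,0,3]
Step 19: insert w at [4, 9, 13, 20, 25] -> counters=[2,0,0,0,4,3,0,0,1,4,0,0,1,4,0,1,0,1,0,0,4,2,2,2,0,4]
Step 20: insert zwb at [9, 12, 13, 21, 25] -> counters=[2,0,0,0,4,3,0,0,1,5,0,0,2,5,0,1,0,1,0,0,4,3,2,2,0,5]
Step 21: delete bda at [5, 8, 12, 15, 17] -> counters=[2,0,0,0,4,2,0,0,0,5,0,0,1,5,0,0,0,0,0,0,4,3,2,2,0,5]
Step 22: insert vg at [0, 5, 21, 22, 23] -> counters=[3,0,0,0,4,3,0,0,0,5,0,0,1,5,0,0,0,0,0,0,4,4,3,3,0,5]
Step 23: insert bda at [5, 8, 12, 15, 17] -> counters=[3,0,0,0,4,4,0,0,1,5,0,0,2,5,0,1,0,1,0,0,4,4,3,3,0,5]
Final counters=[3,0,0,0,4,4,0,0,1,5,0,0,2,5,0,1,0,1,0,0,4,4,3,3,0,5] -> counters[1]=0

Answer: 0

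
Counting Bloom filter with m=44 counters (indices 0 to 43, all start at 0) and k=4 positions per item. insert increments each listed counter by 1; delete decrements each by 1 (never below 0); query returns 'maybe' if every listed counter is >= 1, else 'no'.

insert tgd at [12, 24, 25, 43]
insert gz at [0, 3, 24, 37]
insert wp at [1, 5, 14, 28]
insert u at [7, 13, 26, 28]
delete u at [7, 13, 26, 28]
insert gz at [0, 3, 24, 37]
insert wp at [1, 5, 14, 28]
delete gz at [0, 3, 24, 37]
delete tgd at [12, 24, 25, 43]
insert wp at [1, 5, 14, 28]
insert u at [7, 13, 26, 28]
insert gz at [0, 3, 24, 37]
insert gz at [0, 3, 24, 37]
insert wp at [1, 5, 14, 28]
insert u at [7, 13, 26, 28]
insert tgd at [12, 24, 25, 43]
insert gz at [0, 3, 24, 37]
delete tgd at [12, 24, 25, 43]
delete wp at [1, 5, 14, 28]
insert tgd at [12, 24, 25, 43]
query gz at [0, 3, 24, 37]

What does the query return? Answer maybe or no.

Answer: maybe

Derivation:
Step 1: insert tgd at [12, 24, 25, 43] -> counters=[0,0,0,0,0,0,0,0,0,0,0,0,1,0,0,0,0,0,0,0,0,0,0,0,1,1,0,0,0,0,0,0,0,0,0,0,0,0,0,0,0,0,0,1]
Step 2: insert gz at [0, 3, 24, 37] -> counters=[1,0,0,1,0,0,0,0,0,0,0,0,1,0,0,0,0,0,0,0,0,0,0,0,2,1,0,0,0,0,0,0,0,0,0,0,0,1,0,0,0,0,0,1]
Step 3: insert wp at [1, 5, 14, 28] -> counters=[1,1,0,1,0,1,0,0,0,0,0,0,1,0,1,0,0,0,0,0,0,0,0,0,2,1,0,0,1,0,0,0,0,0,0,0,0,1,0,0,0,0,0,1]
Step 4: insert u at [7, 13, 26, 28] -> counters=[1,1,0,1,0,1,0,1,0,0,0,0,1,1,1,0,0,0,0,0,0,0,0,0,2,1,1,0,2,0,0,0,0,0,0,0,0,1,0,0,0,0,0,1]
Step 5: delete u at [7, 13, 26, 28] -> counters=[1,1,0,1,0,1,0,0,0,0,0,0,1,0,1,0,0,0,0,0,0,0,0,0,2,1,0,0,1,0,0,0,0,0,0,0,0,1,0,0,0,0,0,1]
Step 6: insert gz at [0, 3, 24, 37] -> counters=[2,1,0,2,0,1,0,0,0,0,0,0,1,0,1,0,0,0,0,0,0,0,0,0,3,1,0,0,1,0,0,0,0,0,0,0,0,2,0,0,0,0,0,1]
Step 7: insert wp at [1, 5, 14, 28] -> counters=[2,2,0,2,0,2,0,0,0,0,0,0,1,0,2,0,0,0,0,0,0,0,0,0,3,1,0,0,2,0,0,0,0,0,0,0,0,2,0,0,0,0,0,1]
Step 8: delete gz at [0, 3, 24, 37] -> counters=[1,2,0,1,0,2,0,0,0,0,0,0,1,0,2,0,0,0,0,0,0,0,0,0,2,1,0,0,2,0,0,0,0,0,0,0,0,1,0,0,0,0,0,1]
Step 9: delete tgd at [12, 24, 25, 43] -> counters=[1,2,0,1,0,2,0,0,0,0,0,0,0,0,2,0,0,0,0,0,0,0,0,0,1,0,0,0,2,0,0,0,0,0,0,0,0,1,0,0,0,0,0,0]
Step 10: insert wp at [1, 5, 14, 28] -> counters=[1,3,0,1,0,3,0,0,0,0,0,0,0,0,3,0,0,0,0,0,0,0,0,0,1,0,0,0,3,0,0,0,0,0,0,0,0,1,0,0,0,0,0,0]
Step 11: insert u at [7, 13, 26, 28] -> counters=[1,3,0,1,0,3,0,1,0,0,0,0,0,1,3,0,0,0,0,0,0,0,0,0,1,0,1,0,4,0,0,0,0,0,0,0,0,1,0,0,0,0,0,0]
Step 12: insert gz at [0, 3, 24, 37] -> counters=[2,3,0,2,0,3,0,1,0,0,0,0,0,1,3,0,0,0,0,0,0,0,0,0,2,0,1,0,4,0,0,0,0,0,0,0,0,2,0,0,0,0,0,0]
Step 13: insert gz at [0, 3, 24, 37] -> counters=[3,3,0,3,0,3,0,1,0,0,0,0,0,1,3,0,0,0,0,0,0,0,0,0,3,0,1,0,4,0,0,0,0,0,0,0,0,3,0,0,0,0,0,0]
Step 14: insert wp at [1, 5, 14, 28] -> counters=[3,4,0,3,0,4,0,1,0,0,0,0,0,1,4,0,0,0,0,0,0,0,0,0,3,0,1,0,5,0,0,0,0,0,0,0,0,3,0,0,0,0,0,0]
Step 15: insert u at [7, 13, 26, 28] -> counters=[3,4,0,3,0,4,0,2,0,0,0,0,0,2,4,0,0,0,0,0,0,0,0,0,3,0,2,0,6,0,0,0,0,0,0,0,0,3,0,0,0,0,0,0]
Step 16: insert tgd at [12, 24, 25, 43] -> counters=[3,4,0,3,0,4,0,2,0,0,0,0,1,2,4,0,0,0,0,0,0,0,0,0,4,1,2,0,6,0,0,0,0,0,0,0,0,3,0,0,0,0,0,1]
Step 17: insert gz at [0, 3, 24, 37] -> counters=[4,4,0,4,0,4,0,2,0,0,0,0,1,2,4,0,0,0,0,0,0,0,0,0,5,1,2,0,6,0,0,0,0,0,0,0,0,4,0,0,0,0,0,1]
Step 18: delete tgd at [12, 24, 25, 43] -> counters=[4,4,0,4,0,4,0,2,0,0,0,0,0,2,4,0,0,0,0,0,0,0,0,0,4,0,2,0,6,0,0,0,0,0,0,0,0,4,0,0,0,0,0,0]
Step 19: delete wp at [1, 5, 14, 28] -> counters=[4,3,0,4,0,3,0,2,0,0,0,0,0,2,3,0,0,0,0,0,0,0,0,0,4,0,2,0,5,0,0,0,0,0,0,0,0,4,0,0,0,0,0,0]
Step 20: insert tgd at [12, 24, 25, 43] -> counters=[4,3,0,4,0,3,0,2,0,0,0,0,1,2,3,0,0,0,0,0,0,0,0,0,5,1,2,0,5,0,0,0,0,0,0,0,0,4,0,0,0,0,0,1]
Query gz: check counters[0]=4 counters[3]=4 counters[24]=5 counters[37]=4 -> maybe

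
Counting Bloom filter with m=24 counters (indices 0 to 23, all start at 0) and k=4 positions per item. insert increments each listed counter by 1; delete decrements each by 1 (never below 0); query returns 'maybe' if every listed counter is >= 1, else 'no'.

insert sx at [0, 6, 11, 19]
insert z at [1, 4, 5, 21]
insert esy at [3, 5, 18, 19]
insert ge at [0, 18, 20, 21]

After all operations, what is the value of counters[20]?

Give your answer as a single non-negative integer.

Answer: 1

Derivation:
Step 1: insert sx at [0, 6, 11, 19] -> counters=[1,0,0,0,0,0,1,0,0,0,0,1,0,0,0,0,0,0,0,1,0,0,0,0]
Step 2: insert z at [1, 4, 5, 21] -> counters=[1,1,0,0,1,1,1,0,0,0,0,1,0,0,0,0,0,0,0,1,0,1,0,0]
Step 3: insert esy at [3, 5, 18, 19] -> counters=[1,1,0,1,1,2,1,0,0,0,0,1,0,0,0,0,0,0,1,2,0,1,0,0]
Step 4: insert ge at [0, 18, 20, 21] -> counters=[2,1,0,1,1,2,1,0,0,0,0,1,0,0,0,0,0,0,2,2,1,2,0,0]
Final counters=[2,1,0,1,1,2,1,0,0,0,0,1,0,0,0,0,0,0,2,2,1,2,0,0] -> counters[20]=1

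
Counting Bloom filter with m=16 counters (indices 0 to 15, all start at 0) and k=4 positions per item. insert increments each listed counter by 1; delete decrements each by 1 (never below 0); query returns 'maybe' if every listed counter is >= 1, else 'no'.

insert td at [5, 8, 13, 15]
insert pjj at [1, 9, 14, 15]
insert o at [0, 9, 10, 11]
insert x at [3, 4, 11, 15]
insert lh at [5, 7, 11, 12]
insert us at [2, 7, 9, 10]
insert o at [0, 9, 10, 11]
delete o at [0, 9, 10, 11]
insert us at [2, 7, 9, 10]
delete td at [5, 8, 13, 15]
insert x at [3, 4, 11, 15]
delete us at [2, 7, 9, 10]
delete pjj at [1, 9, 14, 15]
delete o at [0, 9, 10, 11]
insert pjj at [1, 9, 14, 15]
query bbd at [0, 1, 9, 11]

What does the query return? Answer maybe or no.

Step 1: insert td at [5, 8, 13, 15] -> counters=[0,0,0,0,0,1,0,0,1,0,0,0,0,1,0,1]
Step 2: insert pjj at [1, 9, 14, 15] -> counters=[0,1,0,0,0,1,0,0,1,1,0,0,0,1,1,2]
Step 3: insert o at [0, 9, 10, 11] -> counters=[1,1,0,0,0,1,0,0,1,2,1,1,0,1,1,2]
Step 4: insert x at [3, 4, 11, 15] -> counters=[1,1,0,1,1,1,0,0,1,2,1,2,0,1,1,3]
Step 5: insert lh at [5, 7, 11, 12] -> counters=[1,1,0,1,1,2,0,1,1,2,1,3,1,1,1,3]
Step 6: insert us at [2, 7, 9, 10] -> counters=[1,1,1,1,1,2,0,2,1,3,2,3,1,1,1,3]
Step 7: insert o at [0, 9, 10, 11] -> counters=[2,1,1,1,1,2,0,2,1,4,3,4,1,1,1,3]
Step 8: delete o at [0, 9, 10, 11] -> counters=[1,1,1,1,1,2,0,2,1,3,2,3,1,1,1,3]
Step 9: insert us at [2, 7, 9, 10] -> counters=[1,1,2,1,1,2,0,3,1,4,3,3,1,1,1,3]
Step 10: delete td at [5, 8, 13, 15] -> counters=[1,1,2,1,1,1,0,3,0,4,3,3,1,0,1,2]
Step 11: insert x at [3, 4, 11, 15] -> counters=[1,1,2,2,2,1,0,3,0,4,3,4,1,0,1,3]
Step 12: delete us at [2, 7, 9, 10] -> counters=[1,1,1,2,2,1,0,2,0,3,2,4,1,0,1,3]
Step 13: delete pjj at [1, 9, 14, 15] -> counters=[1,0,1,2,2,1,0,2,0,2,2,4,1,0,0,2]
Step 14: delete o at [0, 9, 10, 11] -> counters=[0,0,1,2,2,1,0,2,0,1,1,3,1,0,0,2]
Step 15: insert pjj at [1, 9, 14, 15] -> counters=[0,1,1,2,2,1,0,2,0,2,1,3,1,0,1,3]
Query bbd: check counters[0]=0 counters[1]=1 counters[9]=2 counters[11]=3 -> no

Answer: no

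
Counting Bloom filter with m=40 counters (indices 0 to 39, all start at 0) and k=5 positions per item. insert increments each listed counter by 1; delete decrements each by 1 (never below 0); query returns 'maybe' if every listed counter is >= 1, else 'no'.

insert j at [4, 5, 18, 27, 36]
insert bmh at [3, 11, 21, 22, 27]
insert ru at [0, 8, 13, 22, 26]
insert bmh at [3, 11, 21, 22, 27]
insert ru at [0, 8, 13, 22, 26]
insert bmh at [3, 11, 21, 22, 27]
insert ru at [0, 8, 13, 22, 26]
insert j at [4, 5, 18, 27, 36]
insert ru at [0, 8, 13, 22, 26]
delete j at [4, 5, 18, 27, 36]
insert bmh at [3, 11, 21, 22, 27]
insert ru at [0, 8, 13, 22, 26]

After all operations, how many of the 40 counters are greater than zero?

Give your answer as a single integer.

Answer: 13

Derivation:
Step 1: insert j at [4, 5, 18, 27, 36] -> counters=[0,0,0,0,1,1,0,0,0,0,0,0,0,0,0,0,0,0,1,0,0,0,0,0,0,0,0,1,0,0,0,0,0,0,0,0,1,0,0,0]
Step 2: insert bmh at [3, 11, 21, 22, 27] -> counters=[0,0,0,1,1,1,0,0,0,0,0,1,0,0,0,0,0,0,1,0,0,1,1,0,0,0,0,2,0,0,0,0,0,0,0,0,1,0,0,0]
Step 3: insert ru at [0, 8, 13, 22, 26] -> counters=[1,0,0,1,1,1,0,0,1,0,0,1,0,1,0,0,0,0,1,0,0,1,2,0,0,0,1,2,0,0,0,0,0,0,0,0,1,0,0,0]
Step 4: insert bmh at [3, 11, 21, 22, 27] -> counters=[1,0,0,2,1,1,0,0,1,0,0,2,0,1,0,0,0,0,1,0,0,2,3,0,0,0,1,3,0,0,0,0,0,0,0,0,1,0,0,0]
Step 5: insert ru at [0, 8, 13, 22, 26] -> counters=[2,0,0,2,1,1,0,0,2,0,0,2,0,2,0,0,0,0,1,0,0,2,4,0,0,0,2,3,0,0,0,0,0,0,0,0,1,0,0,0]
Step 6: insert bmh at [3, 11, 21, 22, 27] -> counters=[2,0,0,3,1,1,0,0,2,0,0,3,0,2,0,0,0,0,1,0,0,3,5,0,0,0,2,4,0,0,0,0,0,0,0,0,1,0,0,0]
Step 7: insert ru at [0, 8, 13, 22, 26] -> counters=[3,0,0,3,1,1,0,0,3,0,0,3,0,3,0,0,0,0,1,0,0,3,6,0,0,0,3,4,0,0,0,0,0,0,0,0,1,0,0,0]
Step 8: insert j at [4, 5, 18, 27, 36] -> counters=[3,0,0,3,2,2,0,0,3,0,0,3,0,3,0,0,0,0,2,0,0,3,6,0,0,0,3,5,0,0,0,0,0,0,0,0,2,0,0,0]
Step 9: insert ru at [0, 8, 13, 22, 26] -> counters=[4,0,0,3,2,2,0,0,4,0,0,3,0,4,0,0,0,0,2,0,0,3,7,0,0,0,4,5,0,0,0,0,0,0,0,0,2,0,0,0]
Step 10: delete j at [4, 5, 18, 27, 36] -> counters=[4,0,0,3,1,1,0,0,4,0,0,3,0,4,0,0,0,0,1,0,0,3,7,0,0,0,4,4,0,0,0,0,0,0,0,0,1,0,0,0]
Step 11: insert bmh at [3, 11, 21, 22, 27] -> counters=[4,0,0,4,1,1,0,0,4,0,0,4,0,4,0,0,0,0,1,0,0,4,8,0,0,0,4,5,0,0,0,0,0,0,0,0,1,0,0,0]
Step 12: insert ru at [0, 8, 13, 22, 26] -> counters=[5,0,0,4,1,1,0,0,5,0,0,4,0,5,0,0,0,0,1,0,0,4,9,0,0,0,5,5,0,0,0,0,0,0,0,0,1,0,0,0]
Final counters=[5,0,0,4,1,1,0,0,5,0,0,4,0,5,0,0,0,0,1,0,0,4,9,0,0,0,5,5,0,0,0,0,0,0,0,0,1,0,0,0] -> 13 nonzero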